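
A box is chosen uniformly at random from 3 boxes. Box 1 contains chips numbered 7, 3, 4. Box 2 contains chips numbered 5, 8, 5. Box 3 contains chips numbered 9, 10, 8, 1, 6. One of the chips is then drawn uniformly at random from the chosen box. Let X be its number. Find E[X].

E[X | box 1] = (7+3+4)/3 = 14/3.
E[X | box 2] = (5+8+5)/3 = 6.
E[X | box 3] = (9+10+8+1+6)/5 = 34/5.
E[X] = (1/3)·(14/3) + (1/3)·(6) + (1/3)·(34/5) = 262/45.

262/45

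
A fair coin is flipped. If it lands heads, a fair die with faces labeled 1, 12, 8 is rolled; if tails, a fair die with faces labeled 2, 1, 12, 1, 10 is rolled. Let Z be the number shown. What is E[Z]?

61/10

E[Z | heads] = (1+12+8)/3 = 7.
E[Z | tails] = (2+1+12+1+10)/5 = 26/5.
By the law of total expectation,
E[Z] = (1/2)·(7) + (1/2)·(26/5) = 61/10.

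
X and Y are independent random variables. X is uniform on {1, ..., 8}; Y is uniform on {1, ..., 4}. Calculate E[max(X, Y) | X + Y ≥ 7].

P(X + Y ≥ 7) = 9/16.
Summing max(X,Y)·P(x,y) over outcomes with X + Y ≥ 7 gives 111/32.
E[max(X, Y) | X + Y ≥ 7] = (111/32) / (9/16) = 37/6.

37/6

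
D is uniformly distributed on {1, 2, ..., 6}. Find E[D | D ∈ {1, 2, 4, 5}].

3

P(D ∈ {1, 2, 4, 5}) = 2/3.
Σ over the event: 1·1/6 + 2·1/6 + 4·1/6 + 5·1/6 = 2.
E[D | D ∈ {1, 2, 4, 5}] = (2) / (2/3) = 3.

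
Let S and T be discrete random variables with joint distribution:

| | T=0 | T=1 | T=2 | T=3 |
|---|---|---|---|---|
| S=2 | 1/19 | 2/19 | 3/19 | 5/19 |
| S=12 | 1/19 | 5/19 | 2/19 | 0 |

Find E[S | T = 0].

P(T = 0) = 2/19.
Σ S·P over the event = 2·(1/19) + 12·(1/19) = 14/19.
E[S | T = 0] = (14/19) / (2/19) = 7.

7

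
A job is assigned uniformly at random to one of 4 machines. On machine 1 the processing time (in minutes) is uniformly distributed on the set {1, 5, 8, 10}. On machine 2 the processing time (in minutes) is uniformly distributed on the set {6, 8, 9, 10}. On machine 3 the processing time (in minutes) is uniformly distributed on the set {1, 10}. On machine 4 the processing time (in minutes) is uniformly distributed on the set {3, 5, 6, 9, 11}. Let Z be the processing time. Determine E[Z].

E[Z | machine 1] = (1+5+8+10)/4 = 6.
E[Z | machine 2] = (6+8+9+10)/4 = 33/4.
E[Z | machine 3] = (1+10)/2 = 11/2.
E[Z | machine 4] = (3+5+6+9+11)/5 = 34/5.
By the law of total expectation,
E[Z] = (1/4)·(6) + (1/4)·(33/4) + (1/4)·(11/2) + (1/4)·(34/5) = 531/80.

531/80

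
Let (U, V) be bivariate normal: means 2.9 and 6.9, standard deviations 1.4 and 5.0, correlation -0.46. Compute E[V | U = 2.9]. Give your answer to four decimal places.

6.9000

For a bivariate normal, E[V | U=x] = μ_V + ρ·(σ_V/σ_U)·(x − μ_U).
E[V | U=2.9] = 6.9 + (-0.46)·(5.0/1.4)·(2.9 − (2.9)) = 6.9 + (-1.6429)·(0) = 6.9000.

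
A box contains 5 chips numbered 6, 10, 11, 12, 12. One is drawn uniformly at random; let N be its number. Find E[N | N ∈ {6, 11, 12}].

P(N ∈ {6, 11, 12}) = 4/5.
Σ over the event: 6·1/5 + 11·1/5 + 12·2/5 = 41/5.
E[N | N ∈ {6, 11, 12}] = (41/5) / (4/5) = 41/4.

41/4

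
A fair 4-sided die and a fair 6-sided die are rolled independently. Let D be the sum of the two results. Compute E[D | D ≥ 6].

52/7

P(D ≥ 6) = 7/12.
Σ over the event: 6·1/6 + 7·1/6 + 8·1/8 + 9·1/12 + 10·1/24 = 13/3.
E[D | D ≥ 6] = (13/3) / (7/12) = 52/7.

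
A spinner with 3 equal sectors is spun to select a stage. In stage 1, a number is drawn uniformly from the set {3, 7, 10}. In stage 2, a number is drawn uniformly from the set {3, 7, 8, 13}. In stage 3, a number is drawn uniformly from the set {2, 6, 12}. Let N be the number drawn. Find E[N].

E[N | stage 1] = (3+7+10)/3 = 20/3.
E[N | stage 2] = (3+7+8+13)/4 = 31/4.
E[N | stage 3] = (2+6+12)/3 = 20/3.
E[N] = (1/3)·(20/3) + (1/3)·(31/4) + (1/3)·(20/3) = 253/36.

253/36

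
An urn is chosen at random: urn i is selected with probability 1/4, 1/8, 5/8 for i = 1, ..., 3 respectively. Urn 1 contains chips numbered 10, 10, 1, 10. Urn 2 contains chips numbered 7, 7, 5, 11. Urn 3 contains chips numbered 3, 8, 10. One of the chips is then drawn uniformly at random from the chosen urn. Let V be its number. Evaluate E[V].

E[V | urn 1] = (10+10+1+10)/4 = 31/4.
E[V | urn 2] = (7+7+5+11)/4 = 15/2.
E[V | urn 3] = (3+8+10)/3 = 7.
E[V] = (1/4)·(31/4) + (1/8)·(15/2) + (5/8)·(7) = 29/4.

29/4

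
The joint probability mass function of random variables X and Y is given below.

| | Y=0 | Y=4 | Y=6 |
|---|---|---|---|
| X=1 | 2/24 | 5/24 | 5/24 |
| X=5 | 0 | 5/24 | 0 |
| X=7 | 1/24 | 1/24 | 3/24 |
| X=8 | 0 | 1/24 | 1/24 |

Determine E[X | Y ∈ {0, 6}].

43/12

P(Y ∈ {0, 6}) = 1/2.
Σ X·P over the event = 1·(2/24) + 1·(5/24) + 7·(1/24) + 7·(3/24) + 8·(1/24) = 43/24.
E[X | Y ∈ {0, 6}] = (43/24) / (1/2) = 43/12.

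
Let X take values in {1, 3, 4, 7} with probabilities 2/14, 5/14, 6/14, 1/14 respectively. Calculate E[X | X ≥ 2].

P(X ≥ 2) = 6/7.
Σ over the event: 3·5/14 + 4·3/7 + 7·1/14 = 23/7.
E[X | X ≥ 2] = (23/7) / (6/7) = 23/6.

23/6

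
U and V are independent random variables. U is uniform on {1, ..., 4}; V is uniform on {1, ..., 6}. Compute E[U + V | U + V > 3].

136/21

P(U + V > 3) = 7/8.
Summing (U+V)·P(x,y) over outcomes with U + V > 3 gives 17/3.
E[U + V | U + V > 3] = (17/3) / (7/8) = 136/21.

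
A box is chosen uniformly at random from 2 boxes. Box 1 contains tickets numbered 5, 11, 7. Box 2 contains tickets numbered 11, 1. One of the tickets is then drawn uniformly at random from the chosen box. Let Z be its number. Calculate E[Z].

41/6

E[Z | box 1] = (5+11+7)/3 = 23/3.
E[Z | box 2] = (11+1)/2 = 6.
E[Z] = (1/2)·(23/3) + (1/2)·(6) = 41/6.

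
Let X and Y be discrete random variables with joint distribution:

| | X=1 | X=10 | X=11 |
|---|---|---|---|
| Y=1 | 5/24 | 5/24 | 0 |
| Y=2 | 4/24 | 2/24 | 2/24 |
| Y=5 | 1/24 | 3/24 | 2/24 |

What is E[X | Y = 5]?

53/6

P(Y = 5) = 1/4.
Σ X·P over the event = 1·(1/24) + 10·(3/24) + 11·(2/24) = 53/24.
E[X | Y = 5] = (53/24) / (1/4) = 53/6.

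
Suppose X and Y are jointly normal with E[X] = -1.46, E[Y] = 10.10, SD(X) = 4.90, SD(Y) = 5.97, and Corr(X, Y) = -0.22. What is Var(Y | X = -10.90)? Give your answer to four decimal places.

For a bivariate normal, Var(Y | X=x) = σ_Y²(1 − ρ²).
Var(Y | X=-10.90) = (5.97)²·(1 − (-0.22)²) = 35.6409·0.9516 = 33.9159.

33.9159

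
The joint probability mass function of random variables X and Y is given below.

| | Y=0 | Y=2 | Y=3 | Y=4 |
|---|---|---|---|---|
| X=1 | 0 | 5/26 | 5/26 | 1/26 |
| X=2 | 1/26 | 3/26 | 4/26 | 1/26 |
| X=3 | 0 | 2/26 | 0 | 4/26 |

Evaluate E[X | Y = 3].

P(Y = 3) = 9/26.
Σ X·P over the event = 1·(5/26) + 2·(4/26) = 1/2.
E[X | Y = 3] = (1/2) / (9/26) = 13/9.

13/9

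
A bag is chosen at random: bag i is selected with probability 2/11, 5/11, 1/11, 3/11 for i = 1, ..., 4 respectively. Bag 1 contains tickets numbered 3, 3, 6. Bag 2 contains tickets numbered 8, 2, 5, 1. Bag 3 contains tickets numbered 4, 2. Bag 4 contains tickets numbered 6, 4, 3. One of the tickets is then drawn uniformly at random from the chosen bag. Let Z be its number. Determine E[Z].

4

E[Z | bag 1] = (3+3+6)/3 = 4.
E[Z | bag 2] = (8+2+5+1)/4 = 4.
E[Z | bag 3] = (4+2)/2 = 3.
E[Z | bag 4] = (6+4+3)/3 = 13/3.
E[Z] = (2/11)·(4) + (5/11)·(4) + (1/11)·(3) + (3/11)·(13/3) = 4.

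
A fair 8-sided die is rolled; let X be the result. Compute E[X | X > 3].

Given X > 3, X is equally likely to be any of {4, 5, 6, 7, 8}.
E[X | X > 3] = (4 + 5 + 6 + 7 + 8) / 5 = 6.

6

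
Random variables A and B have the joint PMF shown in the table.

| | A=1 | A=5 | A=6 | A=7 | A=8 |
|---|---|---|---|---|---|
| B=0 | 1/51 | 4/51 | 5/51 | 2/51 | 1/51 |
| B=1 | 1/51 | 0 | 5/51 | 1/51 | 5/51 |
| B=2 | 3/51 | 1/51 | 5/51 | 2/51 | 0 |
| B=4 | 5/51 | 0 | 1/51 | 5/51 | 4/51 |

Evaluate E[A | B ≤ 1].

P(B ≤ 1) = 25/51.
Summing A·P(A=x,B=y) over the conditioning event gives 151/51.
E[A | B ≤ 1] = (151/51) / (25/51) = 151/25.

151/25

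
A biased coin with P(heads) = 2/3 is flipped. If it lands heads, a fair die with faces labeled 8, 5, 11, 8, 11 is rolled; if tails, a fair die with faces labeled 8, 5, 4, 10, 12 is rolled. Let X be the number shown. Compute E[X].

25/3

E[X | heads] = (8+5+11+8+11)/5 = 43/5.
E[X | tails] = (8+5+4+10+12)/5 = 39/5.
By the law of total expectation,
E[X] = (2/3)·(43/5) + (1/3)·(39/5) = 25/3.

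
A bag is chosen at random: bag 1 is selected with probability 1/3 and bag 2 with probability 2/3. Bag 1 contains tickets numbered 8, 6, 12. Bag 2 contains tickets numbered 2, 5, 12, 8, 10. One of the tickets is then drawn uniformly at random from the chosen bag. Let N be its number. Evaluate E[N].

E[N | bag 1] = (8+6+12)/3 = 26/3.
E[N | bag 2] = (2+5+12+8+10)/5 = 37/5.
By the law of total expectation,
E[N] = (1/3)·(26/3) + (2/3)·(37/5) = 352/45.

352/45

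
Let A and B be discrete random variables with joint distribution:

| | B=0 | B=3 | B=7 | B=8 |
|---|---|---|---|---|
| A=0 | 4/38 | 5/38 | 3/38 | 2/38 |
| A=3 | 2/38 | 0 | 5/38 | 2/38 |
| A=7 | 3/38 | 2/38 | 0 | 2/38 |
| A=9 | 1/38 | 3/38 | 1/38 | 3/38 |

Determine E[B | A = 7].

22/7

P(A = 7) = 7/38.
Σ B·P over the event = 0·(3/38) + 3·(2/38) + 8·(2/38) = 11/19.
E[B | A = 7] = (11/19) / (7/38) = 22/7.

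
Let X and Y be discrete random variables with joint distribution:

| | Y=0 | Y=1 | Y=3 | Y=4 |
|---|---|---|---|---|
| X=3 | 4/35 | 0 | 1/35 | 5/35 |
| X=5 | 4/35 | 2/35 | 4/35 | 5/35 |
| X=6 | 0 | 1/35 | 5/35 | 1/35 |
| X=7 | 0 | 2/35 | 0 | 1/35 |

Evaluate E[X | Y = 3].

53/10

P(Y = 3) = 2/7.
Σ X·P over the event = 3·(1/35) + 5·(4/35) + 6·(5/35) = 53/35.
E[X | Y = 3] = (53/35) / (2/7) = 53/10.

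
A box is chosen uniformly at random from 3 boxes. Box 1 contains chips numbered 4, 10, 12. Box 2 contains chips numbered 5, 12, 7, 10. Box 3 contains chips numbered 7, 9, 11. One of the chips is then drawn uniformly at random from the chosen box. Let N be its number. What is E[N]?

E[N | box 1] = (4+10+12)/3 = 26/3.
E[N | box 2] = (5+12+7+10)/4 = 17/2.
E[N | box 3] = (7+9+11)/3 = 9.
By the law of total expectation,
E[N] = (1/3)·(26/3) + (1/3)·(17/2) + (1/3)·(9) = 157/18.

157/18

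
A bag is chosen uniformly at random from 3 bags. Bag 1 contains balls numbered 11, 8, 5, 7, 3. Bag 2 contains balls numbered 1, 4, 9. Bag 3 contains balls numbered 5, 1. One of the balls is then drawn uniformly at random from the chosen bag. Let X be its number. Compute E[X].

217/45

E[X | bag 1] = (11+8+5+7+3)/5 = 34/5.
E[X | bag 2] = (1+4+9)/3 = 14/3.
E[X | bag 3] = (5+1)/2 = 3.
By the law of total expectation,
E[X] = (1/3)·(34/5) + (1/3)·(14/3) + (1/3)·(3) = 217/45.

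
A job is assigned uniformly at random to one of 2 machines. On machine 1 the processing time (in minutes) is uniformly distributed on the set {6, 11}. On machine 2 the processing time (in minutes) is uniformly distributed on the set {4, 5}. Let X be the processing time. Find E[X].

E[X | machine 1] = (6+11)/2 = 17/2.
E[X | machine 2] = (4+5)/2 = 9/2.
E[X] = (1/2)·(17/2) + (1/2)·(9/2) = 13/2.

13/2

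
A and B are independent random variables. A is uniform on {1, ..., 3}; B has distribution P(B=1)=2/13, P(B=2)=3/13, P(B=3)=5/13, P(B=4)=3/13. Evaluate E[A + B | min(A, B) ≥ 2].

P(min(A, B) ≥ 2) = 22/39.
Summing (A+B)·P(x,y) over outcomes with min(A, B) ≥ 2 gives 121/39.
E[A + B | min(A, B) ≥ 2] = (121/39) / (22/39) = 11/2.

11/2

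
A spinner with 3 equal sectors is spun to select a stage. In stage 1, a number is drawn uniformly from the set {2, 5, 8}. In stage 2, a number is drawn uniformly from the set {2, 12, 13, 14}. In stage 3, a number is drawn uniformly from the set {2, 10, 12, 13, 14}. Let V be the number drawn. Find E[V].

509/60

E[V | stage 1] = (2+5+8)/3 = 5.
E[V | stage 2] = (2+12+13+14)/4 = 41/4.
E[V | stage 3] = (2+10+12+13+14)/5 = 51/5.
By the law of total expectation,
E[V] = (1/3)·(5) + (1/3)·(41/4) + (1/3)·(51/5) = 509/60.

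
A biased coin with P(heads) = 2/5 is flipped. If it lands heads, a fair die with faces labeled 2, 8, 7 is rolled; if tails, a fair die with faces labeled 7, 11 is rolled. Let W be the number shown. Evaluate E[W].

E[W | heads] = (2+8+7)/3 = 17/3.
E[W | tails] = (7+11)/2 = 9.
By the law of total expectation,
E[W] = (2/5)·(17/3) + (3/5)·(9) = 23/3.

23/3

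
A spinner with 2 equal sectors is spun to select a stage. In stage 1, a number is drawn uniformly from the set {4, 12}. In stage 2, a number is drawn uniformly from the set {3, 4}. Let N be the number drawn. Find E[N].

23/4

E[N | stage 1] = (4+12)/2 = 8.
E[N | stage 2] = (3+4)/2 = 7/2.
E[N] = (1/2)·(8) + (1/2)·(7/2) = 23/4.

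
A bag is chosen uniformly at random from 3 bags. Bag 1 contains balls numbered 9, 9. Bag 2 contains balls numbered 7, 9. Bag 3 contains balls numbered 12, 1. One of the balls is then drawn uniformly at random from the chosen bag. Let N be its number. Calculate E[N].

E[N | bag 1] = (9+9)/2 = 9.
E[N | bag 2] = (7+9)/2 = 8.
E[N | bag 3] = (12+1)/2 = 13/2.
By the law of total expectation,
E[N] = (1/3)·(9) + (1/3)·(8) + (1/3)·(13/2) = 47/6.

47/6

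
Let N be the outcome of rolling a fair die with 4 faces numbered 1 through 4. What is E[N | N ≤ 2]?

Given N ≤ 2, N is equally likely to be any of {1, 2}.
E[N | N ≤ 2] = (1 + 2) / 2 = 3/2.

3/2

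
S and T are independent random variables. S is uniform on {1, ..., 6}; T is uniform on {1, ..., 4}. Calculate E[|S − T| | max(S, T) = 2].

2/3

Outcomes with max(S, T) = 2: (1,2), (2,1), (2,2), each with probability 1/24.
E[|S − T| | max(S, T) = 2] = (1 + 1 + 0) / 3 = 2/3.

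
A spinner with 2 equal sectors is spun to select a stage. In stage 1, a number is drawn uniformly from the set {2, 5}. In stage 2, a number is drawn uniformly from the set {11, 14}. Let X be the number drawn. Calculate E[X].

E[X | stage 1] = (2+5)/2 = 7/2.
E[X | stage 2] = (11+14)/2 = 25/2.
By the law of total expectation,
E[X] = (1/2)·(7/2) + (1/2)·(25/2) = 8.

8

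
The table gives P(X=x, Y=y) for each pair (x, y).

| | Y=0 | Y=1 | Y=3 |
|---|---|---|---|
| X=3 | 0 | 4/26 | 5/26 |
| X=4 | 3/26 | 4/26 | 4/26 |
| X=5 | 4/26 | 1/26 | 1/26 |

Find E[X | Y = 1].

P(Y = 1) = 9/26.
Σ X·P over the event = 3·(4/26) + 4·(4/26) + 5·(1/26) = 33/26.
E[X | Y = 1] = (33/26) / (9/26) = 11/3.

11/3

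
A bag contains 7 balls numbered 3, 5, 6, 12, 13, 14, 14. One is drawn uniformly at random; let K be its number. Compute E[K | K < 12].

14/3

P(K < 12) = 3/7.
Σ over the event: 3·1/7 + 5·1/7 + 6·1/7 = 2.
E[K | K < 12] = (2) / (3/7) = 14/3.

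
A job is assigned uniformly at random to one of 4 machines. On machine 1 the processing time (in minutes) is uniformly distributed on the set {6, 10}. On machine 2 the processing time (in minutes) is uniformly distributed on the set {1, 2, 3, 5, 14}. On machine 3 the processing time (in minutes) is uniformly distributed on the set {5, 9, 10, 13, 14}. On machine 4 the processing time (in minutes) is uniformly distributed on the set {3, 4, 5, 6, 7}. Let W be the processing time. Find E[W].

141/20

E[W | machine 1] = (6+10)/2 = 8.
E[W | machine 2] = (1+2+3+5+14)/5 = 5.
E[W | machine 3] = (5+9+10+13+14)/5 = 51/5.
E[W | machine 4] = (3+4+5+6+7)/5 = 5.
E[W] = (1/4)·(8) + (1/4)·(5) + (1/4)·(51/5) + (1/4)·(5) = 141/20.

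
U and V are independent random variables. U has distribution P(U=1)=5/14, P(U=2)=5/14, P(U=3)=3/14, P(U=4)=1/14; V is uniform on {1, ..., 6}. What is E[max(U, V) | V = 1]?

P(V = 1) = 1/6.
Summing max(U,V)·P(x,y) over outcomes with V = 1 gives 1/3.
E[max(U, V) | V = 1] = (1/3) / (1/6) = 2.

2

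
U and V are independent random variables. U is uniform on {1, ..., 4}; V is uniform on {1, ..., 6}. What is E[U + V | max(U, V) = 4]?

Outcomes with max(U, V) = 4: (1,4), (2,4), (3,4), (4,1), (4,2), (4,3), (4,4), each with probability 1/24.
E[U + V | max(U, V) = 4] = (5 + 6 + 7 + 5 + 6 + 7 + 8) / 7 = 44/7.

44/7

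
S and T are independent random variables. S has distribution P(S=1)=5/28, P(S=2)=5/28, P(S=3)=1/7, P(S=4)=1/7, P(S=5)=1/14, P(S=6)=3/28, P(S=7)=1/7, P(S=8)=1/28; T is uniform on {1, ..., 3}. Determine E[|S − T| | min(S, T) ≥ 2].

P(min(S, T) ≥ 2) = 23/42.
Summing |S−T|·P(x,y) over outcomes with min(S, T) ≥ 2 gives 33/28.
E[|S − T| | min(S, T) ≥ 2] = (33/28) / (23/42) = 99/46.

99/46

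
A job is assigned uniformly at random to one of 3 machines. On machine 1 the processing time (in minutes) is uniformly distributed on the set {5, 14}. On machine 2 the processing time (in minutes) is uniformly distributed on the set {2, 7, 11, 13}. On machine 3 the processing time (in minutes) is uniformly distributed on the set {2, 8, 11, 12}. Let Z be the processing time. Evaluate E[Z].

26/3

E[Z | machine 1] = (5+14)/2 = 19/2.
E[Z | machine 2] = (2+7+11+13)/4 = 33/4.
E[Z | machine 3] = (2+8+11+12)/4 = 33/4.
E[Z] = (1/3)·(19/2) + (1/3)·(33/4) + (1/3)·(33/4) = 26/3.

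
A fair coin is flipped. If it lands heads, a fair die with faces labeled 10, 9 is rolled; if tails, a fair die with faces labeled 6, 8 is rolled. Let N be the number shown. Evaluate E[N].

33/4

E[N | heads] = (10+9)/2 = 19/2.
E[N | tails] = (6+8)/2 = 7.
E[N] = (1/2)·(19/2) + (1/2)·(7) = 33/4.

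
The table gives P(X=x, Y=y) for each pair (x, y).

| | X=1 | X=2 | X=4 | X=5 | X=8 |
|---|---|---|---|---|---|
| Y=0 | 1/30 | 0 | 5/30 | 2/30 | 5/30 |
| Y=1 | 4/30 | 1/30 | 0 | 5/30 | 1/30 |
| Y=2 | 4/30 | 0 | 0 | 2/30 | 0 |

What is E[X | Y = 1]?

39/11

P(Y = 1) = 11/30.
Σ X·P over the event = 1·(4/30) + 2·(1/30) + 5·(5/30) + 8·(1/30) = 13/10.
E[X | Y = 1] = (13/10) / (11/30) = 39/11.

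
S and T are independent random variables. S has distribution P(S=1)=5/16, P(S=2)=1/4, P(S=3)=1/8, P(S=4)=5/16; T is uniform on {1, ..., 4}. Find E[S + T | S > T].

120/23

P(S > T) = 23/64.
Summing (S+T)·P(x,y) over outcomes with S > T gives 15/8.
E[S + T | S > T] = (15/8) / (23/64) = 120/23.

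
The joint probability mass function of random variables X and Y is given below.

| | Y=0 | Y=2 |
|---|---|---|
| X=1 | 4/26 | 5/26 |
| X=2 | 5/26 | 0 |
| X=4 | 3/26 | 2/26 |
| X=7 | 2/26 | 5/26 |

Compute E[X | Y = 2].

P(Y = 2) = 6/13.
Σ X·P over the event = 1·(5/26) + 4·(2/26) + 7·(5/26) = 24/13.
E[X | Y = 2] = (24/13) / (6/13) = 4.

4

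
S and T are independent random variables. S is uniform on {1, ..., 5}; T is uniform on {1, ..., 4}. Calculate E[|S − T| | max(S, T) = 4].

P(max(S, T) = 4) = 7/20.
Summing |S−T|·P(x,y) over outcomes with max(S, T) = 4 gives 3/5.
E[|S − T| | max(S, T) = 4] = (3/5) / (7/20) = 12/7.

12/7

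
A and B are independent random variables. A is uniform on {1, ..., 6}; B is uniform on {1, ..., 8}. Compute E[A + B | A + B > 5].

172/19

P(A + B > 5) = 19/24.
Summing (A+B)·P(x,y) over outcomes with A + B > 5 gives 43/6.
E[A + B | A + B > 5] = (43/6) / (19/24) = 172/19.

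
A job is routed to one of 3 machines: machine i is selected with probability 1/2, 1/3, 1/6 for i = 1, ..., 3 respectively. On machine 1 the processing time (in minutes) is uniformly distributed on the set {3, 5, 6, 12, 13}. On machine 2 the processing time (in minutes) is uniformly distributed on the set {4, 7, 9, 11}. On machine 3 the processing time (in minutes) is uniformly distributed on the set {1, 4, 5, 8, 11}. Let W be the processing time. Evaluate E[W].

E[W | machine 1] = (3+5+6+12+13)/5 = 39/5.
E[W | machine 2] = (4+7+9+11)/4 = 31/4.
E[W | machine 3] = (1+4+5+8+11)/5 = 29/5.
By the law of total expectation,
E[W] = (1/2)·(39/5) + (1/3)·(31/4) + (1/6)·(29/5) = 149/20.

149/20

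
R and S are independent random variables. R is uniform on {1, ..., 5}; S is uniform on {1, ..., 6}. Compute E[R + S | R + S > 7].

Outcomes with R + S > 7: (2,6), (3,5), (3,6), (4,4), (4,5), (4,6), (5,3), (5,4), (5,5), (5,6), each with probability 1/30.
E[R + S | R + S > 7] = (8 + 8 + 9 + 8 + 9 + 10 + 8 + 9 + 10 + 11) / 10 = 9.

9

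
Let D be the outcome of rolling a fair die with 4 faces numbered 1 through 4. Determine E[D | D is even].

3

Given D is even, D is equally likely to be any of {2, 4}.
E[D | D is even] = (2 + 4) / 2 = 3.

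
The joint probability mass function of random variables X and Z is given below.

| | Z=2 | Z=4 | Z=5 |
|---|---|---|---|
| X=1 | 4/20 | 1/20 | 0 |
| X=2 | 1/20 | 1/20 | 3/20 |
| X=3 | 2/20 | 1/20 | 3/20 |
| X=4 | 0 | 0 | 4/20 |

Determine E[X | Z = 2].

P(Z = 2) = 7/20.
Σ X·P over the event = 1·(4/20) + 2·(1/20) + 3·(2/20) = 3/5.
E[X | Z = 2] = (3/5) / (7/20) = 12/7.

12/7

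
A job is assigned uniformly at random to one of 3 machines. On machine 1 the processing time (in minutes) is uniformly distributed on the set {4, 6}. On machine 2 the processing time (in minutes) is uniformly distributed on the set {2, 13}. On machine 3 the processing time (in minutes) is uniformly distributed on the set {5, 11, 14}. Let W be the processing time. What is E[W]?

E[W | machine 1] = (4+6)/2 = 5.
E[W | machine 2] = (2+13)/2 = 15/2.
E[W | machine 3] = (5+11+14)/3 = 10.
By the law of total expectation,
E[W] = (1/3)·(5) + (1/3)·(15/2) + (1/3)·(10) = 15/2.

15/2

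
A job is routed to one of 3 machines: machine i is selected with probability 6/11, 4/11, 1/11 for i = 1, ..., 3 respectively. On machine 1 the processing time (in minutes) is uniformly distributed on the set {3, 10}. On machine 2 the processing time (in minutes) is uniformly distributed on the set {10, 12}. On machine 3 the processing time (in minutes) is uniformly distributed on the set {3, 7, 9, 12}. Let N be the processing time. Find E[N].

33/4

E[N | machine 1] = (3+10)/2 = 13/2.
E[N | machine 2] = (10+12)/2 = 11.
E[N | machine 3] = (3+7+9+12)/4 = 31/4.
By the law of total expectation,
E[N] = (6/11)·(13/2) + (4/11)·(11) + (1/11)·(31/4) = 33/4.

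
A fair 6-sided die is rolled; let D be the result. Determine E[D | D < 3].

3/2

Given D < 3, D is equally likely to be any of {1, 2}.
E[D | D < 3] = (1 + 2) / 2 = 3/2.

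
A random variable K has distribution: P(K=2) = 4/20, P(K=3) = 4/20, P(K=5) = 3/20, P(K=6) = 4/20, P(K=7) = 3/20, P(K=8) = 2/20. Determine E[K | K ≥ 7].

37/5

P(K ≥ 7) = 1/4.
Σ over the event: 7·3/20 + 8·1/10 = 37/20.
E[K | K ≥ 7] = (37/20) / (1/4) = 37/5.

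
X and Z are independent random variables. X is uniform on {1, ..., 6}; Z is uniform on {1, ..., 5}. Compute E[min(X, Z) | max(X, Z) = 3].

9/5

Outcomes with max(X, Z) = 3: (1,3), (2,3), (3,1), (3,2), (3,3), each with probability 1/30.
E[min(X, Z) | max(X, Z) = 3] = (1 + 2 + 1 + 2 + 3) / 5 = 9/5.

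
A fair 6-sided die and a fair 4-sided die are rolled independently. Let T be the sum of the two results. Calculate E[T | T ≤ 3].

P(T ≤ 3) = 1/8.
Σ over the event: 2·1/24 + 3·1/12 = 1/3.
E[T | T ≤ 3] = (1/3) / (1/8) = 8/3.

8/3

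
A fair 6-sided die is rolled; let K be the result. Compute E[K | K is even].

4

Given K is even, K is equally likely to be any of {2, 4, 6}.
E[K | K is even] = (2 + 4 + 6) / 3 = 4.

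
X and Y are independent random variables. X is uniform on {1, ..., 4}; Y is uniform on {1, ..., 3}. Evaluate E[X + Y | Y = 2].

Outcomes with Y = 2: (1,2), (2,2), (3,2), (4,2), each with probability 1/12.
E[X + Y | Y = 2] = (3 + 4 + 5 + 6) / 4 = 9/2.

9/2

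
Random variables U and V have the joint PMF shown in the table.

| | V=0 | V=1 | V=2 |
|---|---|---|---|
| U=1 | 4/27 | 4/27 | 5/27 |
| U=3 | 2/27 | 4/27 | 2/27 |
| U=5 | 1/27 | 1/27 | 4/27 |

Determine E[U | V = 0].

15/7

P(V = 0) = 7/27.
Σ U·P over the event = 1·(4/27) + 3·(2/27) + 5·(1/27) = 5/9.
E[U | V = 0] = (5/9) / (7/27) = 15/7.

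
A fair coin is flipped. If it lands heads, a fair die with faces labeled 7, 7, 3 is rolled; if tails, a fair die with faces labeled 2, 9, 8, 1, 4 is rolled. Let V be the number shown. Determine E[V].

157/30

E[V | heads] = (7+7+3)/3 = 17/3.
E[V | tails] = (2+9+8+1+4)/5 = 24/5.
By the law of total expectation,
E[V] = (1/2)·(17/3) + (1/2)·(24/5) = 157/30.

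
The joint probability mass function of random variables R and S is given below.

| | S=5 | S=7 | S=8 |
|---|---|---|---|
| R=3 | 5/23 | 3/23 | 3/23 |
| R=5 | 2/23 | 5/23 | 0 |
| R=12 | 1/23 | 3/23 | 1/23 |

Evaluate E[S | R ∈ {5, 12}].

79/12

P(R ∈ {5, 12}) = 12/23.
Σ S·P over the event = 5·(2/23) + 7·(5/23) + 5·(1/23) + 7·(3/23) + 8·(1/23) = 79/23.
E[S | R ∈ {5, 12}] = (79/23) / (12/23) = 79/12.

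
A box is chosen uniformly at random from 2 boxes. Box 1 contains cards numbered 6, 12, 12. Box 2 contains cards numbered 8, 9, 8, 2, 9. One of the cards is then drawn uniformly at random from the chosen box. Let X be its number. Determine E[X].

E[X | box 1] = (6+12+12)/3 = 10.
E[X | box 2] = (8+9+8+2+9)/5 = 36/5.
By the law of total expectation,
E[X] = (1/2)·(10) + (1/2)·(36/5) = 43/5.

43/5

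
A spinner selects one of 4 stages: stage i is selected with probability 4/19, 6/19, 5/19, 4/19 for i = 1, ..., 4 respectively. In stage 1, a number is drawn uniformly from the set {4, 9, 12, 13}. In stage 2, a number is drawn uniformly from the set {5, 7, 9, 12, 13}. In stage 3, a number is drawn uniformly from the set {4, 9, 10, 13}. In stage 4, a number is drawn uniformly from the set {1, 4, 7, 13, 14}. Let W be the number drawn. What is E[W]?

E[W | stage 1] = (4+9+12+13)/4 = 19/2.
E[W | stage 2] = (5+7+9+12+13)/5 = 46/5.
E[W | stage 3] = (4+9+10+13)/4 = 9.
E[W | stage 4] = (1+4+7+13+14)/5 = 39/5.
E[W] = (4/19)·(19/2) + (6/19)·(46/5) + (5/19)·(9) + (4/19)·(39/5) = 847/95.

847/95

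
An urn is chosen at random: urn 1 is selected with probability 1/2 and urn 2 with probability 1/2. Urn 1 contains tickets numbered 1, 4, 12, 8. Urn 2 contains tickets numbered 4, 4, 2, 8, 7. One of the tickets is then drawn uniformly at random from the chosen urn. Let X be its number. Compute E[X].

45/8

E[X | urn 1] = (1+4+12+8)/4 = 25/4.
E[X | urn 2] = (4+4+2+8+7)/5 = 5.
By the law of total expectation,
E[X] = (1/2)·(25/4) + (1/2)·(5) = 45/8.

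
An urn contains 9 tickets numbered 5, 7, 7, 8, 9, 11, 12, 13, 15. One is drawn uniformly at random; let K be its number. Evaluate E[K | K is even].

P(K is even) = 2/9.
Σ over the event: 8·1/9 + 12·1/9 = 20/9.
E[K | K is even] = (20/9) / (2/9) = 10.

10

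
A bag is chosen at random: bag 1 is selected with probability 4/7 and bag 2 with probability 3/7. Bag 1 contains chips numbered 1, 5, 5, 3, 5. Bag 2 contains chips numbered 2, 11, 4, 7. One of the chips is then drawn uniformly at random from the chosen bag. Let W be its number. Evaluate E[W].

166/35

E[W | bag 1] = (1+5+5+3+5)/5 = 19/5.
E[W | bag 2] = (2+11+4+7)/4 = 6.
E[W] = (4/7)·(19/5) + (3/7)·(6) = 166/35.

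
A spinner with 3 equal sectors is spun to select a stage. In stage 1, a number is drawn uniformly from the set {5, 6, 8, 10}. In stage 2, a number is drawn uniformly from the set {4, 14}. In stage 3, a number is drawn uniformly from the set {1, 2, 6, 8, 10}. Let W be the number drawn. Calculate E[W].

433/60

E[W | stage 1] = (5+6+8+10)/4 = 29/4.
E[W | stage 2] = (4+14)/2 = 9.
E[W | stage 3] = (1+2+6+8+10)/5 = 27/5.
E[W] = (1/3)·(29/4) + (1/3)·(9) + (1/3)·(27/5) = 433/60.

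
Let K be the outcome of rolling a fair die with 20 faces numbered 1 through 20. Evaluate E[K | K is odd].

10

Given K is odd, K is equally likely to be any of {1, 3, 5, 7, 9, 11, 13, 15, 17, 19}.
E[K | K is odd] = (1 + 3 + 5 + 7 + 9 + 11 + 13 + 15 + 17 + 19) / 10 = 10.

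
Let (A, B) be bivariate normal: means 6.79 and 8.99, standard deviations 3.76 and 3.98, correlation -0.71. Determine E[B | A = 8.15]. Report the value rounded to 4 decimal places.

For a bivariate normal, E[B | A=x] = μ_B + ρ·(σ_B/σ_A)·(x − μ_A).
E[B | A=8.15] = 8.99 + (-0.71)·(3.98/3.76)·(8.15 − (6.79)) = 8.99 + (-0.75154)·(1.36) = 7.9679.

7.9679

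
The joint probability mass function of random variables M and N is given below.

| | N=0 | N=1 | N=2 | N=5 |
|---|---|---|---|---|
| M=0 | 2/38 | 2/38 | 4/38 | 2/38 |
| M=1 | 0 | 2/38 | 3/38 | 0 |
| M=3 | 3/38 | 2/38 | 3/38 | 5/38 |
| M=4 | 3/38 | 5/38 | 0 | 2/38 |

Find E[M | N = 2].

P(N = 2) = 5/19.
Σ M·P over the event = 0·(4/38) + 1·(3/38) + 3·(3/38) = 6/19.
E[M | N = 2] = (6/19) / (5/19) = 6/5.

6/5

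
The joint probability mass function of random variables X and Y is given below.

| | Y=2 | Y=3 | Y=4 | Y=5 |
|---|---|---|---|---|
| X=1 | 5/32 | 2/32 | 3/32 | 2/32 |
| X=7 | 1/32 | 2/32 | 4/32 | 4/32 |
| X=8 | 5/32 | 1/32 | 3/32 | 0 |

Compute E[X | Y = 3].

P(Y = 3) = 5/32.
Σ X·P over the event = 1·(2/32) + 7·(2/32) + 8·(1/32) = 3/4.
E[X | Y = 3] = (3/4) / (5/32) = 24/5.

24/5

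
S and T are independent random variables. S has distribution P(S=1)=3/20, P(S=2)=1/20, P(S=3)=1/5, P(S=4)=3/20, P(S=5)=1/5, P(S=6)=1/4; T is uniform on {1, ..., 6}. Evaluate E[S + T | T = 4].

159/20

P(T = 4) = 1/6.
Summing (S+T)·P(x,y) over outcomes with T = 4 gives 53/40.
E[S + T | T = 4] = (53/40) / (1/6) = 159/20.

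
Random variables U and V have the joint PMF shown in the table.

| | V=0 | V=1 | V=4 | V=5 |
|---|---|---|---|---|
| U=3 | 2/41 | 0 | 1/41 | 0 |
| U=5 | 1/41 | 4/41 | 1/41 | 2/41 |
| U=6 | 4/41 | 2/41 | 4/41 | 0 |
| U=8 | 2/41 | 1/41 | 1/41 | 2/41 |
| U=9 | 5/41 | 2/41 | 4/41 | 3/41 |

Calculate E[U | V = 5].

53/7

P(V = 5) = 7/41.
Σ U·P over the event = 5·(2/41) + 8·(2/41) + 9·(3/41) = 53/41.
E[U | V = 5] = (53/41) / (7/41) = 53/7.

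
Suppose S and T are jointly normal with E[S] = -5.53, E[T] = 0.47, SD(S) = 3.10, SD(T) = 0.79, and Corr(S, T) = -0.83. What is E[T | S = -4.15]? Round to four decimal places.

0.1781

The regression of T on S has slope ρ·σ_T/σ_S and passes through (μ_S, μ_T).
E[T | S=-4.15] = 0.47 + (-0.83)·(0.79/3.10)·(-4.15 − (-5.53)) = 0.47 + (-0.21152)·(1.38) = 0.1781.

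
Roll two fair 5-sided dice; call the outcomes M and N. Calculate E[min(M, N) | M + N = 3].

1

Outcomes with M + N = 3: (1,2), (2,1), each with probability 1/25.
E[min(M, N) | M + N = 3] = (1 + 1) / 2 = 1.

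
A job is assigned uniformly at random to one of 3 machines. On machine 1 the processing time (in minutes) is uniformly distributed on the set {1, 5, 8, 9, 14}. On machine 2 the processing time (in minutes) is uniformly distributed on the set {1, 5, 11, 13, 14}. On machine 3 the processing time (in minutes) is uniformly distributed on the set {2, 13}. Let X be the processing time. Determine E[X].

79/10

E[X | machine 1] = (1+5+8+9+14)/5 = 37/5.
E[X | machine 2] = (1+5+11+13+14)/5 = 44/5.
E[X | machine 3] = (2+13)/2 = 15/2.
By the law of total expectation,
E[X] = (1/3)·(37/5) + (1/3)·(44/5) + (1/3)·(15/2) = 79/10.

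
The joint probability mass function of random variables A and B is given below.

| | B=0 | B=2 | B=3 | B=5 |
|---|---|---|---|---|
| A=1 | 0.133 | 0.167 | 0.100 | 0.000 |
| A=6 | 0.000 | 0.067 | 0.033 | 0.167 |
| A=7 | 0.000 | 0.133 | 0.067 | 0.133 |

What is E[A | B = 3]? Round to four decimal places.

3.8350

P(B = 3) = 0.200.
Σ A·P over the event = 1·(0.100) + 6·(0.033) + 7·(0.067) = 0.767.
E[A | B = 3] = (0.767) / (0.200) = 3.8350.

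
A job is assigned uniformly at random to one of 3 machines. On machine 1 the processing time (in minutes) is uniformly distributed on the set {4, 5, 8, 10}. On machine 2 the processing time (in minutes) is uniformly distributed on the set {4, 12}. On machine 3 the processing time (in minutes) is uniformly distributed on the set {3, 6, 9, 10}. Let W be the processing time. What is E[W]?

29/4

E[W | machine 1] = (4+5+8+10)/4 = 27/4.
E[W | machine 2] = (4+12)/2 = 8.
E[W | machine 3] = (3+6+9+10)/4 = 7.
E[W] = (1/3)·(27/4) + (1/3)·(8) + (1/3)·(7) = 29/4.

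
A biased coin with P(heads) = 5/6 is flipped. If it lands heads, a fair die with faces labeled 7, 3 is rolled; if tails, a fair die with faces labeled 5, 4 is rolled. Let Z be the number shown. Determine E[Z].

E[Z | heads] = (7+3)/2 = 5.
E[Z | tails] = (5+4)/2 = 9/2.
E[Z] = (5/6)·(5) + (1/6)·(9/2) = 59/12.

59/12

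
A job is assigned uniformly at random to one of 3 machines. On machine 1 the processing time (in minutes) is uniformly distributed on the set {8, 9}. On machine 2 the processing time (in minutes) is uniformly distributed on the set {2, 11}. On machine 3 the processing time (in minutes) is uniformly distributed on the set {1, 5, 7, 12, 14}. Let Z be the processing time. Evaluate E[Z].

38/5

E[Z | machine 1] = (8+9)/2 = 17/2.
E[Z | machine 2] = (2+11)/2 = 13/2.
E[Z | machine 3] = (1+5+7+12+14)/5 = 39/5.
E[Z] = (1/3)·(17/2) + (1/3)·(13/2) + (1/3)·(39/5) = 38/5.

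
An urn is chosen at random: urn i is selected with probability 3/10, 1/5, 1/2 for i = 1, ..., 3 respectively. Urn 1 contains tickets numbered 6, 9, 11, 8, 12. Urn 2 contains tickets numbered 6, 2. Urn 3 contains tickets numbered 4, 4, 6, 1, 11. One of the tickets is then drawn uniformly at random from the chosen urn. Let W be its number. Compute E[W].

154/25

E[W | urn 1] = (6+9+11+8+12)/5 = 46/5.
E[W | urn 2] = (6+2)/2 = 4.
E[W | urn 3] = (4+4+6+1+11)/5 = 26/5.
E[W] = (3/10)·(46/5) + (1/5)·(4) + (1/2)·(26/5) = 154/25.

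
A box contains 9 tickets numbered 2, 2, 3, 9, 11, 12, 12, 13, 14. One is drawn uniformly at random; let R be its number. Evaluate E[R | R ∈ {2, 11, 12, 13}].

26/3

P(R ∈ {2, 11, 12, 13}) = 2/3.
Σ over the event: 2·2/9 + 11·1/9 + 12·2/9 + 13·1/9 = 52/9.
E[R | R ∈ {2, 11, 12, 13}] = (52/9) / (2/3) = 26/3.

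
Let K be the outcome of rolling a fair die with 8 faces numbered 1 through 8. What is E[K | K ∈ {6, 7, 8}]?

P(K ∈ {6, 7, 8}) = 3/8.
Σ over the event: 6·1/8 + 7·1/8 + 8·1/8 = 21/8.
E[K | K ∈ {6, 7, 8}] = (21/8) / (3/8) = 7.

7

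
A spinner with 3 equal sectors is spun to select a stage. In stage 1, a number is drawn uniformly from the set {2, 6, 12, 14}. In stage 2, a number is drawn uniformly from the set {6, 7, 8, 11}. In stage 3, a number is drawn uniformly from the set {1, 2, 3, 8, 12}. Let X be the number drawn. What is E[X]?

E[X | stage 1] = (2+6+12+14)/4 = 17/2.
E[X | stage 2] = (6+7+8+11)/4 = 8.
E[X | stage 3] = (1+2+3+8+12)/5 = 26/5.
By the law of total expectation,
E[X] = (1/3)·(17/2) + (1/3)·(8) + (1/3)·(26/5) = 217/30.

217/30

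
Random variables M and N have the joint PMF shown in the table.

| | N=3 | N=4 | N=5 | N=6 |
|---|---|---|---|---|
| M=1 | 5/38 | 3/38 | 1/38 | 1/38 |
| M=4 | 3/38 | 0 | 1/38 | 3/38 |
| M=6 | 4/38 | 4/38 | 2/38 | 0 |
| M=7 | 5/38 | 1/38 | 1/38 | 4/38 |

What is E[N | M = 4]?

P(M = 4) = 7/38.
Σ N·P over the event = 3·(3/38) + 5·(1/38) + 6·(3/38) = 16/19.
E[N | M = 4] = (16/19) / (7/38) = 32/7.

32/7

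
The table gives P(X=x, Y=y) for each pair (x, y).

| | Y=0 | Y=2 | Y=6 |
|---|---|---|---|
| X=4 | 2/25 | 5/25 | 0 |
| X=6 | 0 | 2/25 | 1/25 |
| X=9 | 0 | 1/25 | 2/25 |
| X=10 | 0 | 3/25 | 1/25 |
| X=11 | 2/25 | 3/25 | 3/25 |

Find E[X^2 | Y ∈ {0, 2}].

P(Y ∈ {0, 2}) = 18/25.
Summing X^2·P(X=x,Y=y) over the conditioning event gives 234/5.
E[X^2 | Y ∈ {0, 2}] = (234/5) / (18/25) = 65.

65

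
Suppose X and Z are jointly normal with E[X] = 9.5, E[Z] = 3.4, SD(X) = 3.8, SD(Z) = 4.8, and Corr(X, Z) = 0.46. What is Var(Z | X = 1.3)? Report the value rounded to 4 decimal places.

18.1647

For a bivariate normal, Var(Z | X=x) = σ_Z²(1 − ρ²).
Var(Z | X=1.3) = (4.8)²·(1 − (0.46)²) = 23.04·0.7884 = 18.1647.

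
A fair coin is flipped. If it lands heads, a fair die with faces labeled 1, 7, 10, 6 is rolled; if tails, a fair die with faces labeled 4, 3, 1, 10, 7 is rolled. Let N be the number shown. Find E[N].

11/2

E[N | heads] = (1+7+10+6)/4 = 6.
E[N | tails] = (4+3+1+10+7)/5 = 5.
By the law of total expectation,
E[N] = (1/2)·(6) + (1/2)·(5) = 11/2.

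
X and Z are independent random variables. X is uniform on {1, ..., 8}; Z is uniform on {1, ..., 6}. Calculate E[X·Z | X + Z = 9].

49/3

Outcomes with X + Z = 9: (3,6), (4,5), (5,4), (6,3), (7,2), (8,1), each with probability 1/48.
E[X·Z | X + Z = 9] = (18 + 20 + 20 + 18 + 14 + 8) / 6 = 49/3.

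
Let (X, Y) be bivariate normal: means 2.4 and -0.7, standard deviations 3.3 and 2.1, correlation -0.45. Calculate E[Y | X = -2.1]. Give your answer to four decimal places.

0.5886

E[Y | X=x] = μ_Y + ρ(σ_Y/σ_X)(x − μ_X) for jointly normal variables.
E[Y | X=-2.1] = -0.7 + (-0.45)·(2.1/3.3)·(-2.1 − (2.4)) = -0.7 + (-0.28636)·(-4.5) = 0.5886.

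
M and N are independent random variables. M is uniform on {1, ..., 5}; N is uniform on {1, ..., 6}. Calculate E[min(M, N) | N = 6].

3

Outcomes with N = 6: (1,6), (2,6), (3,6), (4,6), (5,6), each with probability 1/30.
E[min(M, N) | N = 6] = (1 + 2 + 3 + 4 + 5) / 5 = 3.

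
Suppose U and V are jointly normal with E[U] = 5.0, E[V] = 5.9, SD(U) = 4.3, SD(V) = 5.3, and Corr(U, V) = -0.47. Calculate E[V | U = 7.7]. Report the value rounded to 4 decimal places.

E[V | U=x] = μ_V + ρ(σ_V/σ_U)(x − μ_U) for jointly normal variables.
E[V | U=7.7] = 5.9 + (-0.47)·(5.3/4.3)·(7.7 − (5.0)) = 5.9 + (-0.5793)·(2.7) = 4.3359.

4.3359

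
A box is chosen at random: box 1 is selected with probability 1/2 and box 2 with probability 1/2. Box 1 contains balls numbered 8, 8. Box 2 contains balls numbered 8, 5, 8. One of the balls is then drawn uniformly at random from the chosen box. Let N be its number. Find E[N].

15/2

E[N | box 1] = (8+8)/2 = 8.
E[N | box 2] = (8+5+8)/3 = 7.
E[N] = (1/2)·(8) + (1/2)·(7) = 15/2.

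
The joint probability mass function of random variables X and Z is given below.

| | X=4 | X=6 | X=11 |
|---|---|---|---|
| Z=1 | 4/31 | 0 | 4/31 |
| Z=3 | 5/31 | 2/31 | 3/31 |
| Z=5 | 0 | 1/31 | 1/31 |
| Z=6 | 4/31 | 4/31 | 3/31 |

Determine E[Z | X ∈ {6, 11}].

71/18

P(X ∈ {6, 11}) = 18/31.
Σ Z·P over the event = 3·(2/31) + 5·(1/31) + 6·(4/31) + 1·(4/31) + 3·(3/31) + 5·(1/31) + 6·(3/31) = 71/31.
E[Z | X ∈ {6, 11}] = (71/31) / (18/31) = 71/18.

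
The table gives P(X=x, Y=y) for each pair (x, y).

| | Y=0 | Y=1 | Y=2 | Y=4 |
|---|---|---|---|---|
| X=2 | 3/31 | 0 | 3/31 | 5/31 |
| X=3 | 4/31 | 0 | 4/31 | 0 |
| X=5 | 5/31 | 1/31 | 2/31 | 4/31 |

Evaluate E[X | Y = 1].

5

P(Y = 1) = 1/31.
Σ X·P over the event = 5·(1/31) = 5/31.
E[X | Y = 1] = (5/31) / (1/31) = 5.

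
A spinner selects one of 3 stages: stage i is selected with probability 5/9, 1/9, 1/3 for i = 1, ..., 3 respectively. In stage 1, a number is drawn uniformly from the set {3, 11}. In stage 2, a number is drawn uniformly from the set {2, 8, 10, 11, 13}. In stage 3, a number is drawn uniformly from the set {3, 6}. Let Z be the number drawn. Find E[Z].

E[Z | stage 1] = (3+11)/2 = 7.
E[Z | stage 2] = (2+8+10+11+13)/5 = 44/5.
E[Z | stage 3] = (3+6)/2 = 9/2.
By the law of total expectation,
E[Z] = (5/9)·(7) + (1/9)·(44/5) + (1/3)·(9/2) = 191/30.

191/30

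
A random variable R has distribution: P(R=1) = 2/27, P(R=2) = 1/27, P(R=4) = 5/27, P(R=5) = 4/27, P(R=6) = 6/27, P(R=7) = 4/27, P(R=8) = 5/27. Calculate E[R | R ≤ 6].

P(R ≤ 6) = 2/3.
Σ over the event: 1·2/27 + 2·1/27 + 4·5/27 + 5·4/27 + 6·2/9 = 80/27.
E[R | R ≤ 6] = (80/27) / (2/3) = 40/9.

40/9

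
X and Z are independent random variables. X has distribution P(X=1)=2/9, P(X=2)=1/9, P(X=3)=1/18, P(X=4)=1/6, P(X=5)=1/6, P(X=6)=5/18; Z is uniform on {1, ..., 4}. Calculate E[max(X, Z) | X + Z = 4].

19/7

P(X + Z = 4) = 7/72.
Summing max(X,Z)·P(x,y) over outcomes with X + Z = 4 gives 19/72.
E[max(X, Z) | X + Z = 4] = (19/72) / (7/72) = 19/7.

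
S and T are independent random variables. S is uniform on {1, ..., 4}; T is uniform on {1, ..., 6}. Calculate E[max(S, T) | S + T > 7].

Outcomes with S + T > 7: (2,6), (3,5), (3,6), (4,4), (4,5), (4,6), each with probability 1/24.
E[max(S, T) | S + T > 7] = (6 + 5 + 6 + 4 + 5 + 6) / 6 = 16/3.

16/3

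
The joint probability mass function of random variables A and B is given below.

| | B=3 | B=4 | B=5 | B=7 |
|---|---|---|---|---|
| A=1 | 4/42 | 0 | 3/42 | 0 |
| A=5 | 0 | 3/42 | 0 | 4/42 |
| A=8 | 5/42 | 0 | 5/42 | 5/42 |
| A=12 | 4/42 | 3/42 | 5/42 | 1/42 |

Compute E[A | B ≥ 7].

P(B ≥ 7) = 5/21.
Σ A·P over the event = 5·(4/42) + 8·(5/42) + 12·(1/42) = 12/7.
E[A | B ≥ 7] = (12/7) / (5/21) = 36/5.

36/5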